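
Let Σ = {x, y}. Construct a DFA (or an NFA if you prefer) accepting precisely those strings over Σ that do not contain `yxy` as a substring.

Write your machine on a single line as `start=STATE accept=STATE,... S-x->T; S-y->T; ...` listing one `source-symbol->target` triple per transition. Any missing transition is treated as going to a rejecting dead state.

Track partial matches of the forbidden pattern `yxy`. State q3 is a dead state reached once `yxy` has occurred; every other state accepts. q0 means no part of `yxy` is currently matched.
A 4-state machine:
        x   y  
>* q0   q0  q1 
 * q1   q2  q1 
 * q2   q0  q3 
   q3   q3  q3 
(> = start, * = accepting)

start=q0; accept=q0,q1,q2; q0-x->q0; q0-y->q1; q1-x->q2; q1-y->q1; q2-x->q0; q2-y->q3; q3-x->q3; q3-y->q3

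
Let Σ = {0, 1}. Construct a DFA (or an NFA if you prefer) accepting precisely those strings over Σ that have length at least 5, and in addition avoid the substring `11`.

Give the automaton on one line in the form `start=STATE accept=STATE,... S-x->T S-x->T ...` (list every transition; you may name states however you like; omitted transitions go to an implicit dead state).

Build one automaton per condition and run them in lockstep. One (7 states) tracks the input length, saturating at 6; the other (3 states) tracks partial matches of the forbidden pattern `11`. Each combined state is a pair, one component from each; accept when both components accept.
An 18-state machine:
          0    1  
>  S0     S1   S2 
   S1     S3   S4 
   S2     S3   S5 
   S3     S6   S7 
   S4     S6   S8 
   S5     S8   S8 
   S6     S9  S10 
   S7     S9  S11 
   S8    S11  S11 
   S9    S12  S13 
   S10   S12  S14 
   S11   S14  S14 
 * S12   S15  S16 
 * S13   S15  S17 
   S14   S17  S17 
 * S15   S15  S16 
 * S16   S15  S17 
   S17   S17  S17 
(> = start, * = accepting)

start=S0 accept=S12,S13,S15,S16 S0-0->S1 S0-1->S2 S1-0->S3 S1-1->S4 S2-0->S3 S2-1->S5 S3-0->S6 S3-1->S7 S4-0->S6 S4-1->S8 S5-0->S8 S5-1->S8 S6-0->S9 S6-1->S10 S7-0->S9 S7-1->S11 S8-0->S11 S8-1->S11 S9-0->S12 S9-1->S13 S10-0->S12 S10-1->S14 S11-0->S14 S11-1->S14 S12-0->S15 S12-1->S16 S13-0->S15 S13-1->S17 S14-0->S17 S14-1->S17 S15-0->S15 S15-1->S16 S16-0->S15 S16-1->S17 S17-0->S17 S17-1->S17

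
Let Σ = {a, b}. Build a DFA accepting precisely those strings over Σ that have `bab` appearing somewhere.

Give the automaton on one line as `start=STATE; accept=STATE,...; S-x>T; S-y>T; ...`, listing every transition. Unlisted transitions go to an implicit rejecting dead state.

start=s0; accept=s3; s0-a>s0; s0-b>s1; s1-a>s2; s1-b>s1; s2-a>s0; s2-b>s3; s3-a>s3; s3-b>s3

States s0..s2 record the length of the longest prefix of `bab` that matches the current input suffix. Reaching s3 means `bab` has been seen, and we stay there forever. Accept from s3.
        a   b  
>  s0   s0  s1 
   s1   s2  s1 
   s2   s0  s3 
 * s3   s3  s3 
(> = start, * = accepting)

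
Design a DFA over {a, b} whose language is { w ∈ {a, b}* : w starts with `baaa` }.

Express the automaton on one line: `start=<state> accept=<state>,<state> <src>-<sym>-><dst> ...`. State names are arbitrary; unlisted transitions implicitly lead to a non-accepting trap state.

start=q0 accept=q4 q0-a->q5 q0-b->q1 q1-a->q2 q1-b->q5 q2-a->q3 q2-b->q5 q3-a->q4 q3-b->q5 q4-a->q4 q4-b->q4 q5-a->q5 q5-b->q5

Walk along `baaa` while the input agrees: from q0 take `b` to q1, and so on. Any deviation drops to the rejecting sink q5. Once q4 is reached the prefix is confirmed and every continuation is accepted.
6 states suffice.
        a   b  
>  q0   q5  q1 
   q1   q2  q5 
   q2   q3  q5 
   q3   q4  q5 
 * q4   q4  q4 
   q5   q5  q5 
(> = start, * = accepting)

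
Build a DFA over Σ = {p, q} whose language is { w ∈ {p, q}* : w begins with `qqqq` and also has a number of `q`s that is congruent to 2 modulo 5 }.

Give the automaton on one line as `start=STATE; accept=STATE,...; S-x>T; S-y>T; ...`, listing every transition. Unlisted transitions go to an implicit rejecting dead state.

Build one automaton per condition and run them in lockstep. The first has 6 states tracking whether the input so far still matches the prefix `qqqq`; the second has 5 states tracking the count of `q`s modulo 5. A product state is a pair (one from each), accepting exactly when both do. Equivalent product states are then merged.
A 10-state machine:
        p   q  
>  S0   S1  S2 
   S1   S1  S1 
   S2   S1  S3 
   S3   S1  S4 
   S4   S1  S5 
   S5   S5  S6 
   S6   S6  S7 
   S7   S7  S8 
 * S8   S8  S9 
   S9   S9  S5 
(> = start, * = accepting)

start=S0; accept=S8; S0-p>S1; S0-q>S2; S1-p>S1; S1-q>S1; S2-p>S1; S2-q>S3; S3-p>S1; S3-q>S4; S4-p>S1; S4-q>S5; S5-p>S5; S5-q>S6; S6-p>S6; S6-q>S7; S7-p>S7; S7-q>S8; S8-p>S8; S8-q>S9; S9-p>S9; S9-q>S5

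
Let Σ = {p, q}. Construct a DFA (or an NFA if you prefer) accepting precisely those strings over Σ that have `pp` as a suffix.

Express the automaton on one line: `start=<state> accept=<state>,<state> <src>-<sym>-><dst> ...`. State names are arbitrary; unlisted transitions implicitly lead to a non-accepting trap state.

Let each state record the length of the longest suffix of the input read so far that is also a prefix of `pp`. B means the last symbol is `p`; C means the last 2 symbols are `pp`. Accept only at C, where the string currently ends in `pp`.
       p  q 
>  A   B  A 
   B   C  A 
 * C   C  A 
(> = start, * = accepting)

start=A accept=C A-p->B A-q->A B-p->C B-q->A C-p->C C-q->A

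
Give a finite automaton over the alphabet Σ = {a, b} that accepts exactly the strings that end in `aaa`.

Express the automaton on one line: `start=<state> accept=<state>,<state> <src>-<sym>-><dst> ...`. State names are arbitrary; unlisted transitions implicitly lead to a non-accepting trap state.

Remember how much of `aaa` the current input suffix matches. State s0 means no match yet; s1 means the last symbol is `a`; s2 means the last 2 symbols are `aa`; s3 means the last 3 symbols are `aaa`. Only s3 accepts. On a mismatch, fall back to the longest proper suffix that is still a prefix of `aaa`.
        a   b  
>  s0   s1  s0 
   s1   s2  s0 
   s2   s3  s0 
 * s3   s3  s0 
(> = start, * = accepting)

start=s0 accept=s3 s0-a->s1 s0-b->s0 s1-a->s2 s1-b->s0 s2-a->s3 s2-b->s0 s3-a->s3 s3-b->s0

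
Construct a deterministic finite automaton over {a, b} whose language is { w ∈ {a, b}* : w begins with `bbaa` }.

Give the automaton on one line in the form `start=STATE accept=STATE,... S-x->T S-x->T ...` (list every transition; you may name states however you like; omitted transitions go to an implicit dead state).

Check the first 4 symbols one by one: s0 through s3 record how many have matched `bbaa` so far; any wrong symbol goes to the dead state s5. After all 4 match we enter the accepting sink s4.
6 states suffice.
        a   b  
>  s0   s5  s1 
   s1   s5  s2 
   s2   s3  s5 
   s3   s4  s5 
 * s4   s4  s4 
   s5   s5  s5 
(> = start, * = accepting)

start=s0 accept=s4 s0-a->s5 s0-b->s1 s1-a->s5 s1-b->s2 s2-a->s3 s2-b->s5 s3-a->s4 s3-b->s5 s4-a->s4 s4-b->s4 s5-a->s5 s5-b->s5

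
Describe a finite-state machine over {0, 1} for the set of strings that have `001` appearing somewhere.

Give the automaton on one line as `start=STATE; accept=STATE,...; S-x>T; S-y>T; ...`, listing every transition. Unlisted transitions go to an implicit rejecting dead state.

States S0..S2 record the length of the longest prefix of `001` that matches the current input suffix. Reaching S3 means `001` has been seen, and we stay there forever. Accept from S3.
A 4-state machine:
        0   1  
>  S0   S1  S0 
   S1   S2  S0 
   S2   S2  S3 
 * S3   S3  S3 
(> = start, * = accepting)

start=S0; accept=S3; S0-0>S1; S0-1>S0; S1-0>S2; S1-1>S0; S2-0>S2; S2-1>S3; S3-0>S3; S3-1>S3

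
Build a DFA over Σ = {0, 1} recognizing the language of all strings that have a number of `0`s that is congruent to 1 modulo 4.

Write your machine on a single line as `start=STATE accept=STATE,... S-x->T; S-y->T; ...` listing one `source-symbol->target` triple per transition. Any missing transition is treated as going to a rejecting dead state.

Keep the running count of `0`s modulo 4: each `0` advances along the cycle q0 → q1 → q2 → q3 → q0 while other symbols loop. Accept at q1.
4 states suffice.
        0   1  
>  q0   q1  q0 
 * q1   q2  q1 
   q2   q3  q2 
   q3   q0  q3 
(> = start, * = accepting)

start=q0; accept=q1; q0-0->q1; q0-1->q0; q1-0->q2; q1-1->q1; q2-0->q3; q2-1->q2; q3-0->q0; q3-1->q3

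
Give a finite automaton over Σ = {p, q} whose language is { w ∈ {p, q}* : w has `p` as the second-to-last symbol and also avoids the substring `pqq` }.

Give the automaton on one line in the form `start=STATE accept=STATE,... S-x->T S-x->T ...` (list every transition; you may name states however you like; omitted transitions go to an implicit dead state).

Handle the two conditions separately and then intersect. The first has 7 states tracking the last 2 symbols read; the second has 4 states tracking partial matches of the forbidden pattern `pqq`. A product state is a pair (one from each), accepting exactly when both do.
With 11 states:
       p  q 
>  A   B  C 
   B   D  E 
   C   F  G 
 * D   D  E 
 * E   F  H 
   F   D  E 
   G   F  G 
   H   I  H 
   I   J  K 
   J   J  K 
   K   I  H 
(> = start, * = accepting)

start=A accept=D,E A-p->B A-q->C B-p->D B-q->E C-p->F C-q->G D-p->D D-q->E E-p->F E-q->H F-p->D F-q->E G-p->F G-q->G H-p->I H-q->H I-p->J I-q->K J-p->J J-q->K K-p->I K-q->H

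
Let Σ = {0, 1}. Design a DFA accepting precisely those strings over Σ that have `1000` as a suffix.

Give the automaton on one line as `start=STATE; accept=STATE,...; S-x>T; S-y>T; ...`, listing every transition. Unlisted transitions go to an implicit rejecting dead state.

Let each state record the length of the longest suffix of the input read so far that is also a prefix of `1000`. B means the last symbol is `1`; C means the last 2 symbols are `10`; D means the last 3 symbols are `100`; E means the last 4 symbols are `1000`. Accept only at E, where the string currently ends in `1000`.
       0  1 
>  A   A  B 
   B   C  B 
   C   D  B 
   D   E  B 
 * E   A  B 
(> = start, * = accepting)

start=A; accept=E; A-0>A; A-1>B; B-0>C; B-1>B; C-0>D; C-1>B; D-0>E; D-1>B; E-0>A; E-1>B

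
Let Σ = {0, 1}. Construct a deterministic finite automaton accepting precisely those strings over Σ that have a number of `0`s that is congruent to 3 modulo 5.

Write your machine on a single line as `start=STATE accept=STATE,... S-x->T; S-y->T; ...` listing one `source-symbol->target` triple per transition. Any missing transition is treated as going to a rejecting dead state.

start=s0; accept=s3; s0-0->s1; s0-1->s0; s1-0->s2; s1-1->s1; s2-0->s3; s2-1->s2; s3-0->s4; s3-1->s3; s4-0->s0; s4-1->s4

The only thing that matters is how many `0`s have appeared, reduced mod 5. Use one state per residue: s0 for 0, …, s4 for 4. Reading `0` moves to the next residue; anything else stays put. s3 is accepting.
A 5-state machine:
        0   1  
>  s0   s1  s0 
   s1   s2  s1 
   s2   s3  s2 
 * s3   s4  s3 
   s4   s0  s4 
(> = start, * = accepting)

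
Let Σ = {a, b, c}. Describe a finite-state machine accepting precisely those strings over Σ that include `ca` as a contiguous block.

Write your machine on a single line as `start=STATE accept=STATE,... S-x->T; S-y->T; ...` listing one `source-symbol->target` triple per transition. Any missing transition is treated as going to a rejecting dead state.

start=q0; accept=q2; q0-a->q0; q0-b->q0; q0-c->q1; q1-a->q2; q1-b->q0; q1-c->q1; q2-a->q2; q2-b->q2; q2-c->q2

States q0..q1 record the length of the longest prefix of `ca` that matches the current input suffix. Reaching q2 means `ca` has been seen, and we stay there forever. Accept from q2.
A 3-state machine:
        a   b   c  
>  q0   q0  q0  q1 
   q1   q2  q0  q1 
 * q2   q2  q2  q2 
(> = start, * = accepting)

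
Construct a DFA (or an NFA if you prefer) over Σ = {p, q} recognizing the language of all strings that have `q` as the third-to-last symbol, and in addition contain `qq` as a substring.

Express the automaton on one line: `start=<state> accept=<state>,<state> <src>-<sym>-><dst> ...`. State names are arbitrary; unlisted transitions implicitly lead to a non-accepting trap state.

start=A accept=D,E,F,G A-p->A A-q->B B-p->A B-q->C C-p->D C-q->E D-p->F D-q->G E-p->D E-q->E F-p->H F-q->I G-p->J G-q->C H-p->H H-q->I I-p->J I-q->C J-p->F J-q->G

Build one automaton per condition and run them in lockstep. One (15 states) tracks the last 3 symbols read; the other (3 states) tracks whether and how much of `qq` has been seen. Each combined state is a pair, one component from each; accept when both components accept. Equivalent product states are then merged.
10 states suffice.
       p  q 
>  A   A  B 
   B   A  C 
   C   D  E 
 * D   F  G 
 * E   D  E 
 * F   H  I 
 * G   J  C 
   H   H  I 
   I   J  C 
   J   F  G 
(> = start, * = accepting)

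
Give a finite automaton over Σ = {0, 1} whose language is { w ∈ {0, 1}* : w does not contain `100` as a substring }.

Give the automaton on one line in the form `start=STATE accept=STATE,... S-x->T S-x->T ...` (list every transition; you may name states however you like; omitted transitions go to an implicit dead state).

This is the complement of 'contains `100`'. Use the same substring-matching states — S0 through S3 holding how much of `100` has just been matched — but flip the accepting set: everything except the trap S3 accepts.
        0   1  
>* S0   S0  S1 
 * S1   S2  S1 
 * S2   S3  S1 
   S3   S3  S3 
(> = start, * = accepting)

start=S0 accept=S0,S1,S2 S0-0->S0 S0-1->S1 S1-0->S2 S1-1->S1 S2-0->S3 S2-1->S1 S3-0->S3 S3-1->S3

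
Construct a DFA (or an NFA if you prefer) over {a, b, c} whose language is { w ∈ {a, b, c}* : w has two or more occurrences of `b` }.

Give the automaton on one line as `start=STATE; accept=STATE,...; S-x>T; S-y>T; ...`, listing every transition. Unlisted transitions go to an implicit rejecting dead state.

start=s0; accept=s2,s3; s0-a>s0; s0-b>s1; s0-c>s0; s1-a>s1; s1-b>s2; s1-c>s1; s2-a>s2; s2-b>s3; s2-c>s2; s3-a>s3; s3-b>s3; s3-c>s3

Only the number of `b`s matters, and only up to 3. Make a chain s0 → s1 → s2 → s3 advanced by each `b` (with s3 absorbing); every other symbol self-loops. The accepting set is {s2, s3}.
With 4 states:
        a   b   c  
>  s0   s0  s1  s0 
   s1   s1  s2  s1 
 * s2   s2  s3  s2 
 * s3   s3  s3  s3 
(> = start, * = accepting)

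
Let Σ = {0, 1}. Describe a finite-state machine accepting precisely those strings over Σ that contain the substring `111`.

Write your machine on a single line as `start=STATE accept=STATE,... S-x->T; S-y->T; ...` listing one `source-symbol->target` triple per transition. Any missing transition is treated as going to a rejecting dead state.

Track how much of `111` has been matched so far: state s0 is no progress, s3 is the absorbing accept state reached once `111` has occurred. Intermediate states record partial matches; on a mismatch, fall back to the longest reusable overlap.
        0   1  
>  s0   s0  s1 
   s1   s0  s2 
   s2   s0  s3 
 * s3   s3  s3 
(> = start, * = accepting)

start=s0; accept=s3; s0-0->s0; s0-1->s1; s1-0->s0; s1-1->s2; s2-0->s0; s2-1->s3; s3-0->s3; s3-1->s3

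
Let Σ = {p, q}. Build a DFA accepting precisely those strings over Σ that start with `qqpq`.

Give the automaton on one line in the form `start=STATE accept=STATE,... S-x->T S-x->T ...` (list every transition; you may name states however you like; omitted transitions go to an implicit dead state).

start=s0 accept=s4 s0-p->s5 s0-q->s1 s1-p->s5 s1-q->s2 s2-p->s3 s2-q->s5 s3-p->s5 s3-q->s4 s4-p->s4 s4-q->s4 s5-p->s5 s5-q->s5

Walk along `qqpq` while the input agrees: from s0 take `q` to s1, and so on. Any deviation drops to the rejecting sink s5. Once s4 is reached the prefix is confirmed and every continuation is accepted.
With 6 states:
        p   q  
>  s0   s5  s1 
   s1   s5  s2 
   s2   s3  s5 
   s3   s5  s4 
 * s4   s4  s4 
   s5   s5  s5 
(> = start, * = accepting)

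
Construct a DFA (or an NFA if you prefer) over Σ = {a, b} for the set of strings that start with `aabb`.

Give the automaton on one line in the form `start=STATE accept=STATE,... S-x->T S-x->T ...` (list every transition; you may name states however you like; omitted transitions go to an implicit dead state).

Check the first 4 symbols one by one: s0 through s3 record how many have matched `aabb` so far; any wrong symbol goes to the dead state s5. After all 4 match we enter the accepting sink s4.
6 states suffice.
        a   b  
>  s0   s1  s5 
   s1   s2  s5 
   s2   s5  s3 
   s3   s5  s4 
 * s4   s4  s4 
   s5   s5  s5 
(> = start, * = accepting)

start=s0 accept=s4 s0-a->s1 s0-b->s5 s1-a->s2 s1-b->s5 s2-a->s5 s2-b->s3 s3-a->s5 s3-b->s4 s4-a->s4 s4-b->s4 s5-a->s5 s5-b->s5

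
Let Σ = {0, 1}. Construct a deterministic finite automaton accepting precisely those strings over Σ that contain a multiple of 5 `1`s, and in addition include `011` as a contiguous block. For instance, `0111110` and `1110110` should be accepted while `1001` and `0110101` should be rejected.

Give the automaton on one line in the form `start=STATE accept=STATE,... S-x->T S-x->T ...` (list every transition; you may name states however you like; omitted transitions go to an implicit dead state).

start=s0 accept=s17 s0-0->s1 s0-1->s2 s1-0->s1 s1-1->s3 s2-0->s4 s2-1->s5 s3-0->s4 s3-1->s6 s4-0->s4 s4-1->s7 s5-0->s8 s5-1->s9 s6-0->s6 s6-1->s10 s7-0->s8 s7-1->s10 s8-0->s8 s8-1->s11 s9-0->s12 s9-1->s13 s10-0->s10 s10-1->s14 s11-0->s12 s11-1->s14 s12-0->s12 s12-1->s15 s13-0->s16 s13-1->s0 s14-0->s14 s14-1->s17 s15-0->s16 s15-1->s17 s16-0->s16 s16-1->s18 s17-0->s17 s17-1->s19 s18-0->s1 s18-1->s19 s19-0->s19 s19-1->s6

Run two small machines in parallel and take their product. One (5 states) tracks the count of `1`s modulo 5; the other (4 states) tracks whether and how much of `011` has been seen. Each combined state is a pair, one component from each; accept when both components accept.
20 states suffice.
          0    1  
>  s0     s1   s2 
   s1     s1   s3 
   s2     s4   s5 
   s3     s4   s6 
   s4     s4   s7 
   s5     s8   s9 
   s6     s6  s10 
   s7     s8  s10 
   s8     s8  s11 
   s9    s12  s13 
   s10   s10  s14 
   s11   s12  s14 
   s12   s12  s15 
   s13   s16   s0 
   s14   s14  s17 
   s15   s16  s17 
   s16   s16  s18 
 * s17   s17  s19 
   s18    s1  s19 
   s19   s19   s6 
(> = start, * = accepting)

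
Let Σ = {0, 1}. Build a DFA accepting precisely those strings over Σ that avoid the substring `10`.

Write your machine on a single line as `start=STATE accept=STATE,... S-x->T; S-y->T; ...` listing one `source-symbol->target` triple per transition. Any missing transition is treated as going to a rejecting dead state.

This is the complement of 'contains `10`'. Use the same substring-matching states — A through C holding how much of `10` has just been matched — but flip the accepting set: everything except the trap C accepts.
       0  1 
>* A   A  B 
 * B   C  B 
   C   C  C 
(> = start, * = accepting)

start=A; accept=A,B; A-0->A; A-1->B; B-0->C; B-1->B; C-0->C; C-1->C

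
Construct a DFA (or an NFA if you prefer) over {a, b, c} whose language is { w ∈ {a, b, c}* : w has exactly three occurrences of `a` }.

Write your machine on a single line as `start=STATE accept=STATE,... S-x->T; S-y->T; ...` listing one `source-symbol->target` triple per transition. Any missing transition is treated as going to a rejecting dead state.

Count `a`s, saturating at 4: states s0 through s3 mean 0 through 3 `a`s seen; s4 means more than 3. Each `a` increments (capped at s4); other symbols loop. Accept from {s3}.
With 5 states:
        a   b   c  
>  s0   s1  s0  s0 
   s1   s2  s1  s1 
   s2   s3  s2  s2 
 * s3   s4  s3  s3 
   s4   s4  s4  s4 
(> = start, * = accepting)

start=s0; accept=s3; s0-a->s1; s0-b->s0; s0-c->s0; s1-a->s2; s1-b->s1; s1-c->s1; s2-a->s3; s2-b->s2; s2-c->s2; s3-a->s4; s3-b->s3; s3-c->s3; s4-a->s4; s4-b->s4; s4-c->s4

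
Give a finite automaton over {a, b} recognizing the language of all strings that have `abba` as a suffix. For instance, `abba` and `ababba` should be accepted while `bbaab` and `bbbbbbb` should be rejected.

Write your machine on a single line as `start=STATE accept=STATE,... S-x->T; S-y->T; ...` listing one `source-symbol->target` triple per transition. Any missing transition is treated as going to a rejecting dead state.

start=s0; accept=s4; s0-a->s1; s0-b->s0; s1-a->s1; s1-b->s2; s2-a->s1; s2-b->s3; s3-a->s4; s3-b->s0; s4-a->s1; s4-b->s2

Let each state record the length of the longest suffix of the input read so far that is also a prefix of `abba`. s1 means the last symbol is `a`; s2 means the last 2 symbols are `ab`; s3 means the last 3 symbols are `abb`; s4 means the last 4 symbols are `abba`. Accept only at s4, where the string currently ends in `abba`.
A 5-state machine:
        a   b  
>  s0   s1  s0 
   s1   s1  s2 
   s2   s1  s3 
   s3   s4  s0 
 * s4   s1  s2 
(> = start, * = accepting)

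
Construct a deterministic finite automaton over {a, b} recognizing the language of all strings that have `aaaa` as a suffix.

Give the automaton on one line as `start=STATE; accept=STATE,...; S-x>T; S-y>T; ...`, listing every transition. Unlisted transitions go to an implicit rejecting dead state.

Let each state record the length of the longest suffix of the input read so far that is also a prefix of `aaaa`. S1 means the last symbol is `a`; S2 means the last 2 symbols are `aa`; S3 means the last 3 symbols are `aaa`; S4 means the last 4 symbols are `aaaa`. Accept only at S4, where the string currently ends in `aaaa`.
        a   b  
>  S0   S1  S0 
   S1   S2  S0 
   S2   S3  S0 
   S3   S4  S0 
 * S4   S4  S0 
(> = start, * = accepting)

start=S0; accept=S4; S0-a>S1; S0-b>S0; S1-a>S2; S1-b>S0; S2-a>S3; S2-b>S0; S3-a>S4; S3-b>S0; S4-a>S4; S4-b>S0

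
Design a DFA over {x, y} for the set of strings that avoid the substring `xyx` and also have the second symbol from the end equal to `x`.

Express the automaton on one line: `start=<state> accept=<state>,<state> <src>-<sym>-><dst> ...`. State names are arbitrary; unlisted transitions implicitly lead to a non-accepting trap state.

start=A accept=C,D A-x->B A-y->A B-x->C B-y->D C-x->C C-y->D D-x->E D-y->A E-x->E E-y->E

Handle the two conditions separately and then intersect. The first has 4 states tracking partial matches of the forbidden pattern `xyx`; the second has 7 states tracking the last 2 symbols read. A product state is a pair (one from each), accepting exactly when both do. After merging equivalent states the machine shrinks.
A 5-state machine:
       x  y 
>  A   B  A 
   B   C  D 
 * C   C  D 
 * D   E  A 
   E   E  E 
(> = start, * = accepting)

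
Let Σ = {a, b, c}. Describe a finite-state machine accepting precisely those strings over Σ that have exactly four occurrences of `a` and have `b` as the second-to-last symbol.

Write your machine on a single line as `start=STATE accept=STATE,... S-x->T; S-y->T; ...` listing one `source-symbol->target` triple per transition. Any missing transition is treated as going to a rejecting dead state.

start=S0; accept=S8,S9; S0-a->S1; S0-b->S0; S0-c->S0; S1-a->S2; S1-b->S1; S1-c->S1; S2-a->S3; S2-b->S2; S2-c->S2; S3-a->S4; S3-b->S5; S3-c->S3; S4-a->S6; S4-b->S7; S4-c->S4; S5-a->S8; S5-b->S5; S5-c->S3; S6-a->S6; S6-b->S6; S6-c->S6; S7-a->S6; S7-b->S9; S7-c->S8; S8-a->S6; S8-b->S7; S8-c->S4; S9-a->S6; S9-b->S9; S9-c->S8

Run two small machines in parallel and take their product. The first has 6 states tracking the count of `a`s, saturating at 5; the second has 13 states tracking the last 2 symbols read. A product state is a pair (one from each), accepting exactly when both do. After merging equivalent states the machine shrinks.
With 10 states:
        a   b   c  
>  S0   S1  S0  S0 
   S1   S2  S1  S1 
   S2   S3  S2  S2 
   S3   S4  S5  S3 
   S4   S6  S7  S4 
   S5   S8  S5  S3 
   S6   S6  S6  S6 
   S7   S6  S9  S8 
 * S8   S6  S7  S4 
 * S9   S6  S9  S8 
(> = start, * = accepting)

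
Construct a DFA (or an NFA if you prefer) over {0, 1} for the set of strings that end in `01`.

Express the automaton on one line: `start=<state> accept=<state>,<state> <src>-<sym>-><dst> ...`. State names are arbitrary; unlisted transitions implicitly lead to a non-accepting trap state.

Remember how much of `01` the current input suffix matches. State s0 means no match yet; s1 means the last symbol is `0`; s2 means the last 2 symbols are `01`. Only s2 accepts. On a mismatch, fall back to the longest proper suffix that is still a prefix of `01`.
With 3 states:
        0   1  
>  s0   s1  s0 
   s1   s1  s2 
 * s2   s1  s0 
(> = start, * = accepting)

start=s0 accept=s2 s0-0->s1 s0-1->s0 s1-0->s1 s1-1->s2 s2-0->s1 s2-1->s0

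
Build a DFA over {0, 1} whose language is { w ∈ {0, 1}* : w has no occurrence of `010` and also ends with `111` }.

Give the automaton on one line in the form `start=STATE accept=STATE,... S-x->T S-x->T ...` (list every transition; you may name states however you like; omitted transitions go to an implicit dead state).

start=S0 accept=S6 S0-0->S1 S0-1->S2 S1-0->S1 S1-1->S3 S2-0->S1 S2-1->S4 S3-0->S5 S3-1->S4 S4-0->S1 S4-1->S6 S5-0->S5 S5-1->S7 S6-0->S1 S6-1->S6 S7-0->S5 S7-1->S8 S8-0->S5 S8-1->S9 S9-0->S5 S9-1->S9

Build one automaton per condition and run them in lockstep. One (4 states) tracks partial matches of the forbidden pattern `010`; the other (4 states) tracks how much of the suffix `111` has currently been matched. Each combined state is a pair, one component from each; accept when both components accept.
A 10-state machine:
        0   1  
>  S0   S1  S2 
   S1   S1  S3 
   S2   S1  S4 
   S3   S5  S4 
   S4   S1  S6 
   S5   S5  S7 
 * S6   S1  S6 
   S7   S5  S8 
   S8   S5  S9 
   S9   S5  S9 
(> = start, * = accepting)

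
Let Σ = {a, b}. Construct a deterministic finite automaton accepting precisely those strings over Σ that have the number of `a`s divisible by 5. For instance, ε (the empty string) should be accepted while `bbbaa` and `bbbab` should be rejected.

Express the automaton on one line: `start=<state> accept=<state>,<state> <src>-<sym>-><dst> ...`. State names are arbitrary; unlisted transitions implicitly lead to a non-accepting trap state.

start=s0 accept=s0 s0-a->s1 s0-b->s0 s1-a->s2 s1-b->s1 s2-a->s3 s2-b->s2 s3-a->s4 s3-b->s3 s4-a->s0 s4-b->s4

Keep the running count of `a`s modulo 5: each `a` advances along the cycle s0 → s1 → s2 → s3 → s4 → s0 while other symbols loop. Accept at s0.
With 5 states:
        a   b  
>* s0   s1  s0 
   s1   s2  s1 
   s2   s3  s2 
   s3   s4  s3 
   s4   s0  s4 
(> = start, * = accepting)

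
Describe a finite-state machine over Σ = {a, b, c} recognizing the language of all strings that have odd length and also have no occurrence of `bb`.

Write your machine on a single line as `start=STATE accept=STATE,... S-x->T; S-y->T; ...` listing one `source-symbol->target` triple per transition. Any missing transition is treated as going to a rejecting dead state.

start=s0; accept=s1,s2; s0-a->s1; s0-b->s2; s0-c->s1; s1-a->s0; s1-b->s3; s1-c->s0; s2-a->s0; s2-b->s4; s2-c->s0; s3-a->s1; s3-b->s5; s3-c->s1; s4-a->s5; s4-b->s5; s4-c->s5; s5-a->s4; s5-b->s4; s5-c->s4

Run two small machines in parallel and take their product. One (2 states) tracks the input length modulo 2; the other (3 states) tracks partial matches of the forbidden pattern `bb`. Each combined state is a pair, one component from each; accept when both components accept.
6 states suffice.
        a   b   c  
>  s0   s1  s2  s1 
 * s1   s0  s3  s0 
 * s2   s0  s4  s0 
   s3   s1  s5  s1 
   s4   s5  s5  s5 
   s5   s4  s4  s4 
(> = start, * = accepting)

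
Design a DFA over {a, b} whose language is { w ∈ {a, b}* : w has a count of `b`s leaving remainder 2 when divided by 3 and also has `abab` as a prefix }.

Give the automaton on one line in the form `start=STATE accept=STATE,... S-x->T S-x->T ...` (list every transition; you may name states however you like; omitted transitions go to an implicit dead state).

start=q0 accept=q5 q0-a->q1 q0-b->q2 q1-a->q2 q1-b->q3 q2-a->q2 q2-b->q2 q3-a->q4 q3-b->q2 q4-a->q2 q4-b->q5 q5-a->q5 q5-b->q6 q6-a->q6 q6-b->q7 q7-a->q7 q7-b->q5

Handle the two conditions separately and then intersect. One (3 states) tracks the count of `b`s modulo 3; the other (6 states) tracks whether the input so far still matches the prefix `abab`. Each combined state is a pair, one component from each; accept when both components accept. After merging equivalent states the machine shrinks.
        a   b  
>  q0   q1  q2 
   q1   q2  q3 
   q2   q2  q2 
   q3   q4  q2 
   q4   q2  q5 
 * q5   q5  q6 
   q6   q6  q7 
   q7   q7  q5 
(> = start, * = accepting)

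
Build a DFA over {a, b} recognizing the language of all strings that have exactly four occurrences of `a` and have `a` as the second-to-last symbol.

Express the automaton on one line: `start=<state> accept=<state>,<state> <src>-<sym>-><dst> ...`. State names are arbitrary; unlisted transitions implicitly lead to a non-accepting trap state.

start=q0 accept=q4,q7 q0-a->q1 q0-b->q0 q1-a->q2 q1-b->q1 q2-a->q3 q2-b->q2 q3-a->q4 q3-b->q5 q4-a->q6 q4-b->q7 q5-a->q8 q5-b->q5 q6-a->q6 q6-b->q6 q7-a->q6 q7-b->q6 q8-a->q6 q8-b->q7

Handle the two conditions separately and then intersect. One (6 states) tracks the count of `a`s, saturating at 5; the other (7 states) tracks the last 2 symbols read. Each combined state is a pair, one component from each; accept when both components accept. Minimizing collapses redundant product states.
With 9 states:
        a   b  
>  q0   q1  q0 
   q1   q2  q1 
   q2   q3  q2 
   q3   q4  q5 
 * q4   q6  q7 
   q5   q8  q5 
   q6   q6  q6 
 * q7   q6  q6 
   q8   q6  q7 
(> = start, * = accepting)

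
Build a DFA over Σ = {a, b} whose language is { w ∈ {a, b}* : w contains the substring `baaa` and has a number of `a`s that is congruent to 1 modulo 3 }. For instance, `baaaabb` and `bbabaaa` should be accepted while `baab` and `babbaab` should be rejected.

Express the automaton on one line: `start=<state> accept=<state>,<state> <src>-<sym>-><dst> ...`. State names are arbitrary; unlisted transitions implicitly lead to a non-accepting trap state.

Build one automaton per condition and run them in lockstep. The first has 5 states tracking whether and how much of `baaa` has been seen; the second has 3 states tracking the count of `a`s modulo 3. A product state is a pair (one from each), accepting exactly when both do.
A 15-state machine:
          a    b  
>  S0     S1   S2 
   S1     S3   S4 
   S2     S5   S2 
   S3     S0   S6 
   S4     S7   S4 
   S5     S8   S4 
   S6     S9   S6 
   S7    S10   S6 
   S8    S11   S6 
   S9    S12   S2 
   S10   S13   S2 
   S11   S13  S11 
   S12   S14   S4 
 * S13   S14  S13 
   S14   S11  S14 
(> = start, * = accepting)

start=S0 accept=S13 S0-a->S1 S0-b->S2 S1-a->S3 S1-b->S4 S2-a->S5 S2-b->S2 S3-a->S0 S3-b->S6 S4-a->S7 S4-b->S4 S5-a->S8 S5-b->S4 S6-a->S9 S6-b->S6 S7-a->S10 S7-b->S6 S8-a->S11 S8-b->S6 S9-a->S12 S9-b->S2 S10-a->S13 S10-b->S2 S11-a->S13 S11-b->S11 S12-a->S14 S12-b->S4 S13-a->S14 S13-b->S13 S14-a->S11 S14-b->S14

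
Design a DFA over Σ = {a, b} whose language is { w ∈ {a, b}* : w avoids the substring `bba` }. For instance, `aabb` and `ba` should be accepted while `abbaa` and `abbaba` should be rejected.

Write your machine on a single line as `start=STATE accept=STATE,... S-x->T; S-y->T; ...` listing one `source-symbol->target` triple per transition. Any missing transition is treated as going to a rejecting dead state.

Track partial matches of the forbidden pattern `bba`. State s3 is a dead state reached once `bba` has occurred; every other state accepts. s0 means no part of `bba` is currently matched.
A 4-state machine:
        a   b  
>* s0   s0  s1 
 * s1   s0  s2 
 * s2   s3  s2 
   s3   s3  s3 
(> = start, * = accepting)

start=s0; accept=s0,s1,s2; s0-a->s0; s0-b->s1; s1-a->s0; s1-b->s2; s2-a->s3; s2-b->s2; s3-a->s3; s3-b->s3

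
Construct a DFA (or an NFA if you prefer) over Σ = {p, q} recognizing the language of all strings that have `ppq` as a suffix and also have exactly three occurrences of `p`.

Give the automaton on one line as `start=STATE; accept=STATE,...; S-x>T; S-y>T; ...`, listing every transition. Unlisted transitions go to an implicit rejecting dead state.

start=S0; accept=S8; S0-p>S1; S0-q>S0; S1-p>S2; S1-q>S3; S2-p>S4; S2-q>S5; S3-p>S6; S3-q>S3; S4-p>S7; S4-q>S8; S5-p>S9; S5-q>S10; S6-p>S4; S6-q>S10; S7-p>S7; S7-q>S11; S8-p>S12; S8-q>S13; S9-p>S7; S9-q>S13; S10-p>S9; S10-q>S10; S11-p>S12; S11-q>S14; S12-p>S7; S12-q>S14; S13-p>S12; S13-q>S13; S14-p>S12; S14-q>S14

Run two small machines in parallel and take their product. The first has 4 states tracking how much of the suffix `ppq` has currently been matched; the second has 5 states tracking the count of `p`s, saturating at 4. A product state is a pair (one from each), accepting exactly when both do.
With 15 states:
          p    q  
>  S0     S1   S0 
   S1     S2   S3 
   S2     S4   S5 
   S3     S6   S3 
   S4     S7   S8 
   S5     S9  S10 
   S6     S4  S10 
   S7     S7  S11 
 * S8    S12  S13 
   S9     S7  S13 
   S10    S9  S10 
   S11   S12  S14 
   S12    S7  S14 
   S13   S12  S13 
   S14   S12  S14 
(> = start, * = accepting)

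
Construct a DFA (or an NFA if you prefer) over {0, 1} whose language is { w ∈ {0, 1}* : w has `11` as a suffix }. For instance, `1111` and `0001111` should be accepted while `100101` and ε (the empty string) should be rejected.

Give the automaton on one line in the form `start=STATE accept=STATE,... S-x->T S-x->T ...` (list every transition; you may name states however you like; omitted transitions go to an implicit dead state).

Remember how much of `11` the current input suffix matches. State q0 means no match yet; q1 means the last symbol is `1`; q2 means the last 2 symbols are `11`. Only q2 accepts. On a mismatch, fall back to the longest proper suffix that is still a prefix of `11`.
3 states suffice.
        0   1  
>  q0   q0  q1 
   q1   q0  q2 
 * q2   q0  q2 
(> = start, * = accepting)

start=q0 accept=q2 q0-0->q0 q0-1->q1 q1-0->q0 q1-1->q2 q2-0->q0 q2-1->q2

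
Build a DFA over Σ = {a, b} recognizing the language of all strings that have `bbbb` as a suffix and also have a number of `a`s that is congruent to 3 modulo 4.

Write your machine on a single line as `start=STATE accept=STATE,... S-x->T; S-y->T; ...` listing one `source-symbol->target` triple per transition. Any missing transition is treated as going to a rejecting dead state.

start=q0; accept=q7; q0-a->q1; q0-b->q0; q1-a->q2; q1-b->q1; q2-a->q3; q2-b->q2; q3-a->q0; q3-b->q4; q4-a->q0; q4-b->q5; q5-a->q0; q5-b->q6; q6-a->q0; q6-b->q7; q7-a->q0; q7-b->q7

Build one automaton per condition and run them in lockstep. One (5 states) tracks how much of the suffix `bbbb` has currently been matched; the other (4 states) tracks the count of `a`s modulo 4. Each combined state is a pair, one component from each; accept when both components accept. Equivalent product states are then merged.
An 8-state machine:
        a   b  
>  q0   q1  q0 
   q1   q2  q1 
   q2   q3  q2 
   q3   q0  q4 
   q4   q0  q5 
   q5   q0  q6 
   q6   q0  q7 
 * q7   q0  q7 
(> = start, * = accepting)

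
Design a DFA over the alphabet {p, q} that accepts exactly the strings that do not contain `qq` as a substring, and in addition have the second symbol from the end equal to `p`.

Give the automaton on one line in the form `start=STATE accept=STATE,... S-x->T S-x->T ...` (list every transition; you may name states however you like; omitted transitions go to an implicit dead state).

Build one automaton per condition and run them in lockstep. The first has 3 states tracking partial matches of the forbidden pattern `qq`; the second has 7 states tracking the last 2 symbols read. A product state is a pair (one from each), accepting exactly when both do. Minimizing collapses redundant product states.
        p   q  
>  s0   s1  s2 
   s1   s3  s4 
   s2   s1  s5 
 * s3   s3  s4 
 * s4   s1  s5 
   s5   s5  s5 
(> = start, * = accepting)

start=s0 accept=s3,s4 s0-p->s1 s0-q->s2 s1-p->s3 s1-q->s4 s2-p->s1 s2-q->s5 s3-p->s3 s3-q->s4 s4-p->s1 s4-q->s5 s5-p->s5 s5-q->s5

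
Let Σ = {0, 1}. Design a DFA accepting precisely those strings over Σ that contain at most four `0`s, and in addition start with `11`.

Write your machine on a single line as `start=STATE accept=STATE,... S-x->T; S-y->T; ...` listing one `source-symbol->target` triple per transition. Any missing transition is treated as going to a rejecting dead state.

Build one automaton per condition and run them in lockstep. The first has 6 states tracking the count of `0`s, saturating at 5; the second has 4 states tracking whether the input so far still matches the prefix `11`. A product state is a pair (one from each), accepting exactly when both do.
13 states suffice.
       0  1 
>  A   B  C 
   B   D  B 
   C   B  E 
   D   F  D 
 * E   G  E 
   F   H  F 
 * G   I  G 
   H   J  H 
 * I   K  I 
   J   J  J 
 * K   L  K 
 * L   M  L 
   M   M  M 
(> = start, * = accepting)

start=A; accept=E,G,I,K,L; A-0->B; A-1->C; B-0->D; B-1->B; C-0->B; C-1->E; D-0->F; D-1->D; E-0->G; E-1->E; F-0->H; F-1->F; G-0->I; G-1->G; H-0->J; H-1->H; I-0->K; I-1->I; J-0->J; J-1->J; K-0->L; K-1->K; L-0->M; L-1->L; M-0->M; M-1->M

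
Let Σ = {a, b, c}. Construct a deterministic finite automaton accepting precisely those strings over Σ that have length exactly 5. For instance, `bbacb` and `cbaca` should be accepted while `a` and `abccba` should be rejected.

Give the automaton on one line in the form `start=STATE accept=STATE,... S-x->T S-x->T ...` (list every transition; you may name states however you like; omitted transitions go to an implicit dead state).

start=S0 accept=S5 S0-a->S1 S0-b->S1 S0-c->S1 S1-a->S2 S1-b->S2 S1-c->S2 S2-a->S3 S2-b->S3 S2-c->S3 S3-a->S4 S3-b->S4 S3-c->S4 S4-a->S5 S4-b->S5 S4-c->S5 S5-a->S6 S5-b->S6 S5-c->S6 S6-a->S6 S6-b->S6 S6-c->S6

We only need to distinguish lengths 0, 1, …, 5, and '>5'. Chain S0 → S1 → S2 → S3 → S4 → S5 → S6 on every symbol, with S6 looping. Accepting states: {S5}.
With 7 states:
        a   b   c  
>  S0   S1  S1  S1 
   S1   S2  S2  S2 
   S2   S3  S3  S3 
   S3   S4  S4  S4 
   S4   S5  S5  S5 
 * S5   S6  S6  S6 
   S6   S6  S6  S6 
(> = start, * = accepting)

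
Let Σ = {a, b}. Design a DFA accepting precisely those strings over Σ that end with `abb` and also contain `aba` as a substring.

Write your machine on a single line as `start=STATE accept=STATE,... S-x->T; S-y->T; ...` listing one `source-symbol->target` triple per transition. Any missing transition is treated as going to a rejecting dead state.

Build one automaton per condition and run them in lockstep. The first has 4 states tracking how much of the suffix `abb` has currently been matched; the second has 4 states tracking whether and how much of `aba` has been seen. A product state is a pair (one from each), accepting exactly when both do. Equivalent product states are then merged.
7 states suffice.
        a   b  
>  q0   q1  q0 
   q1   q1  q2 
   q2   q3  q0 
   q3   q3  q4 
   q4   q3  q5 
 * q5   q3  q6 
   q6   q3  q6 
(> = start, * = accepting)

start=q0; accept=q5; q0-a->q1; q0-b->q0; q1-a->q1; q1-b->q2; q2-a->q3; q2-b->q0; q3-a->q3; q3-b->q4; q4-a->q3; q4-b->q5; q5-a->q3; q5-b->q6; q6-a->q3; q6-b->q6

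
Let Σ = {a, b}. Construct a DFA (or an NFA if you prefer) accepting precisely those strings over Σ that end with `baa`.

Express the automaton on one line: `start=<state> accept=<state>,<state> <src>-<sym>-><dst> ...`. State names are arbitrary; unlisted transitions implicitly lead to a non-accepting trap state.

Remember how much of `baa` the current input suffix matches. State q0 means no match yet; q1 means the last symbol is `b`; q2 means the last 2 symbols are `ba`; q3 means the last 3 symbols are `baa`. Only q3 accepts. On a mismatch, fall back to the longest proper suffix that is still a prefix of `baa`.
A 4-state machine:
        a   b  
>  q0   q0  q1 
   q1   q2  q1 
   q2   q3  q1 
 * q3   q0  q1 
(> = start, * = accepting)

start=q0 accept=q3 q0-a->q0 q0-b->q1 q1-a->q2 q1-b->q1 q2-a->q3 q2-b->q1 q3-a->q0 q3-b->q1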